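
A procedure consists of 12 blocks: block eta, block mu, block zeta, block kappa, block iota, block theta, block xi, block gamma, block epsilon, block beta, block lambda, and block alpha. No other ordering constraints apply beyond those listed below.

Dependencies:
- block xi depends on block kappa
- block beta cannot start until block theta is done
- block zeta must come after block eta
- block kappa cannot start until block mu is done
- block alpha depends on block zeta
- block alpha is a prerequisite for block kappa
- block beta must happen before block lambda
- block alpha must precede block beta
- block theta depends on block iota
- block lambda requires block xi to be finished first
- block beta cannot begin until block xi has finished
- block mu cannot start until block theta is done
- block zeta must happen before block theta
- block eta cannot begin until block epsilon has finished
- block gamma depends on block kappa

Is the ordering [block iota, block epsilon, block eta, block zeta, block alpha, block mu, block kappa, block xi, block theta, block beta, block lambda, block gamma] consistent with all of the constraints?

The sequence places block mu ahead of block theta.
Since block theta is required before block mu, the ordering is invalid.

No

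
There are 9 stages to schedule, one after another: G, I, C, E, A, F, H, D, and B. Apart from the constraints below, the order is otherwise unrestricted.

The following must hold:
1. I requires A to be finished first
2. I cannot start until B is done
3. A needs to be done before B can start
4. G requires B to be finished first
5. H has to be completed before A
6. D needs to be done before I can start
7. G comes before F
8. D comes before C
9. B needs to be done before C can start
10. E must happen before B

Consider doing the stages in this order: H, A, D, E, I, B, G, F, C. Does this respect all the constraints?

Here B comes after I.
Since B is required before I, the ordering is invalid.

No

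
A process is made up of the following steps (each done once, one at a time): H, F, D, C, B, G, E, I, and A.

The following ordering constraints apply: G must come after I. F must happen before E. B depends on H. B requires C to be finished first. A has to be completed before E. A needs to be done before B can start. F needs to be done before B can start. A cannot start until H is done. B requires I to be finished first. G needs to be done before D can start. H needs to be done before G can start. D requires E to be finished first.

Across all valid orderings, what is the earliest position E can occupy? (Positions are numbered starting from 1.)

The steps that are forced before E, directly or transitively, are H, F, A. That's 3 steps.
With 3 mandatory predecessors, the earliest E can sit is position 3+1 = 4, and placing just those 3 first achieves it.

4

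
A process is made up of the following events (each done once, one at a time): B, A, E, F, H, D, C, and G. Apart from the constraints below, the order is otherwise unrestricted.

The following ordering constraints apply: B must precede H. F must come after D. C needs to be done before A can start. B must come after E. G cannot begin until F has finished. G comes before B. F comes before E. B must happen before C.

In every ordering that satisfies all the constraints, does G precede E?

G and E are not related by any chain of constraints.
So G can come before E or after — it is not forced.

No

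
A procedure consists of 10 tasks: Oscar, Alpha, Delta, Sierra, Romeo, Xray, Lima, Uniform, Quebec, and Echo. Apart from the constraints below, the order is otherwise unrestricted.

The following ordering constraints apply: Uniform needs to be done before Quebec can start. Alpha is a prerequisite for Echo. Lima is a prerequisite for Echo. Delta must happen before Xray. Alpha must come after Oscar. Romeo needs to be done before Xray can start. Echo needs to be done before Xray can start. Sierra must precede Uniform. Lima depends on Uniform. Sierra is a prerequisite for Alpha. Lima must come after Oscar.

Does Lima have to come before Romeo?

No chain of constraints connects Lima to Romeo in either direction.
A valid ordering placing Romeo before Lima exists, so the answer is no.

No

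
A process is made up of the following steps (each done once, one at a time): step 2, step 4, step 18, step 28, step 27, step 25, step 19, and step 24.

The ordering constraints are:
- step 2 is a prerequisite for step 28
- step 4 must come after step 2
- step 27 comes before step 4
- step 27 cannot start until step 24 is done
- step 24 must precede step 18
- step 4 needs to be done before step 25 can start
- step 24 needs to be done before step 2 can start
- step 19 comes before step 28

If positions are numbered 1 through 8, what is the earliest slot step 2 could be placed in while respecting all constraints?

2

Working backwards through the constraints from step 2, its only required predecessor is step 24.
So at minimum 1 step comes before step 2, putting step 2 no earlier than position 2. That position is achievable by scheduling exactly that predecessor first.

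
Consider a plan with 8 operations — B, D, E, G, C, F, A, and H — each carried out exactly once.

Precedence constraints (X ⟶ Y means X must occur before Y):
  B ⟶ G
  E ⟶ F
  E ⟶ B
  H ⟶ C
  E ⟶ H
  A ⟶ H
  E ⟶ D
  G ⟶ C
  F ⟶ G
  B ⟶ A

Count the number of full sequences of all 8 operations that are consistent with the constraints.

Only E has no prerequisites, so it must go first.
Counting all ways to extend the partial order to a total order gives 63.

63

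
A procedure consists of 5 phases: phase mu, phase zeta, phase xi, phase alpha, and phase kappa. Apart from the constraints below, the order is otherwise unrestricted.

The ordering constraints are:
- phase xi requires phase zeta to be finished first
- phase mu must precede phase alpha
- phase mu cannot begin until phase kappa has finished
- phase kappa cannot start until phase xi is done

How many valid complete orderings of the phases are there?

1

Phase zeta is the only phase with nothing required before it, so every ordering starts there.
Every phase is then forced in turn, so only 1 complete ordering is consistent with the constraints.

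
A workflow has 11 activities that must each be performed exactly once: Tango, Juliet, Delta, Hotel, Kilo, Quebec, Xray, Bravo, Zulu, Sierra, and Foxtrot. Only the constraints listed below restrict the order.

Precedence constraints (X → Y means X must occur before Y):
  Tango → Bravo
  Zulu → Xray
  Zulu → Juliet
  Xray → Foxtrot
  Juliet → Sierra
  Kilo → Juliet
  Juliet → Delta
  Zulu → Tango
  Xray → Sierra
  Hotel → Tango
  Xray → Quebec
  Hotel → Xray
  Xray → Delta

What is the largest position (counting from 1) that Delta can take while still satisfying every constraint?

11

Nothing depends on Delta, so it can be the final activity, position 11.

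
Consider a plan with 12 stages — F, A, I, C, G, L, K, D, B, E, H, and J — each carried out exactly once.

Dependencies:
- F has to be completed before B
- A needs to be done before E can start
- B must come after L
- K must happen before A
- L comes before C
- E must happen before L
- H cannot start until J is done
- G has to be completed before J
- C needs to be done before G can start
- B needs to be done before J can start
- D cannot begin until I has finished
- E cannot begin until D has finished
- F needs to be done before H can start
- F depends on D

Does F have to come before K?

No

Nothing in the constraints links F and K; they are unordered relative to each other.
So F can come before K or after — it is not forced.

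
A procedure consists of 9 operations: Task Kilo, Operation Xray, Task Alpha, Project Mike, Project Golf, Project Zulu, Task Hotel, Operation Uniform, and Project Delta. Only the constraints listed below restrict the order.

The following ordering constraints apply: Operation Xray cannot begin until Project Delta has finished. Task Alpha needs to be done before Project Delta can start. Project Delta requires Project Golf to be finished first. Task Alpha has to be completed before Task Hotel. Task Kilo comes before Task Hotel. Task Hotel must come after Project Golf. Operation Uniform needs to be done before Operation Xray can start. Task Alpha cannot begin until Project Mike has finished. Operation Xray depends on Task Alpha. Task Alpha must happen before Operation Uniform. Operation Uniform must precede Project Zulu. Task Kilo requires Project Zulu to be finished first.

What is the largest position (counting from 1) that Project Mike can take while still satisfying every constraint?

2

Following every chain forward from Project Mike, the operations that must come later are Task Kilo, Operation Xray, Task Alpha, Project Zulu, Task Hotel, Operation Uniform, Project Delta — 7 of them.
With 7 mandatory successors out of 9 operations total, the latest slot for Project Mike is 9−7 = 2, and it's reachable by doing all non-successors before Project Mike.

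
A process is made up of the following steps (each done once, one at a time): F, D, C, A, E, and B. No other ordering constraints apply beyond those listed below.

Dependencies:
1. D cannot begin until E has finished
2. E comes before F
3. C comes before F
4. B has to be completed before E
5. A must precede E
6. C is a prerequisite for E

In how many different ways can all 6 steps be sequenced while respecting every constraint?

12

3 steps have no prerequisites (C, A, B), so any of them could come first.
Counting all ways to extend the partial order to a total order gives 12.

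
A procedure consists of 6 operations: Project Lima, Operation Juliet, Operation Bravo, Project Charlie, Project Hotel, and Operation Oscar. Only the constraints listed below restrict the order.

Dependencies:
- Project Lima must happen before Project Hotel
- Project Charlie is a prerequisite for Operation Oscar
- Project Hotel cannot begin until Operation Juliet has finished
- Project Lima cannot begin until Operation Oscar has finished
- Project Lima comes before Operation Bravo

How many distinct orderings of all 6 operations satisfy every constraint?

9

The operations with no prerequisites are Operation Juliet, Project Charlie; any of them can be placed first.
Systematically extending each partial ordering one operation at a time and counting, there are 9 complete orderings.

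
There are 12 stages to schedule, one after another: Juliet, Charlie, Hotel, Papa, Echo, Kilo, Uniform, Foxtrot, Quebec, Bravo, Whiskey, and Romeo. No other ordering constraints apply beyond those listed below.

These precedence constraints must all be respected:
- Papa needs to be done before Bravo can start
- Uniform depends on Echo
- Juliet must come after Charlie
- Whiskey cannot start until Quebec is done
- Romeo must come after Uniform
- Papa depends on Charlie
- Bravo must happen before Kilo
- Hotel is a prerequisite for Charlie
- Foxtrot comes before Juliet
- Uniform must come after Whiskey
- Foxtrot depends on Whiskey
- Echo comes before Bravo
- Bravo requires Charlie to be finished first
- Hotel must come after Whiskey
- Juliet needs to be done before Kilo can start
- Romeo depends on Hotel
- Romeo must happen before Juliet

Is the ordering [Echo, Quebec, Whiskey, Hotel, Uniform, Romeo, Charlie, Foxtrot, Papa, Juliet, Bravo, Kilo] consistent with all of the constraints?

Yes

Checking each listed constraint against this order: for instance, Echo is in position 1 and Bravo in position 11, so that constraint holds — and the remaining constraints check out the same way.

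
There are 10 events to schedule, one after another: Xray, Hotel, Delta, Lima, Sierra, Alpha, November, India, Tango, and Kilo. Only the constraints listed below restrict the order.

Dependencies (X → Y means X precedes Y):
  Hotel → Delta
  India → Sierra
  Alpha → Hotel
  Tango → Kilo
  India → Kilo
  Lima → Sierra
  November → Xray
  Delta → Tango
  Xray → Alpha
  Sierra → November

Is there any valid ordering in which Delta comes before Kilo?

Yes

The constraints force Delta before Kilo, so yes — every valid ordering has Delta earlier.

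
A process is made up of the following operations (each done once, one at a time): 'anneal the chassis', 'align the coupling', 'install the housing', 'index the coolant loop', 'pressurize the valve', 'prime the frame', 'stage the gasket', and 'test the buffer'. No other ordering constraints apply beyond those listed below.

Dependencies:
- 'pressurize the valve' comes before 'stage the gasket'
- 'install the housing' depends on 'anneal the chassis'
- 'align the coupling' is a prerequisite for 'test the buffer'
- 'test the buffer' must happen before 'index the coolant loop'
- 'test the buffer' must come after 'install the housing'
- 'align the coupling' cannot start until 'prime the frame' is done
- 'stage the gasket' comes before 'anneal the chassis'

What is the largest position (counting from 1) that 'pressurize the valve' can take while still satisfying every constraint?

3

The operations that are forced after 'pressurize the valve', directly or by a chain of constraints, are 'anneal the chassis', 'install the housing', 'index the coolant loop', 'stage the gasket', 'test the buffer'. That's 5 operations.
With 5 mandatory successors out of 8 operations total, the latest slot for 'pressurize the valve' is 8−5 = 3, and it's reachable by doing all non-successors before 'pressurize the valve'.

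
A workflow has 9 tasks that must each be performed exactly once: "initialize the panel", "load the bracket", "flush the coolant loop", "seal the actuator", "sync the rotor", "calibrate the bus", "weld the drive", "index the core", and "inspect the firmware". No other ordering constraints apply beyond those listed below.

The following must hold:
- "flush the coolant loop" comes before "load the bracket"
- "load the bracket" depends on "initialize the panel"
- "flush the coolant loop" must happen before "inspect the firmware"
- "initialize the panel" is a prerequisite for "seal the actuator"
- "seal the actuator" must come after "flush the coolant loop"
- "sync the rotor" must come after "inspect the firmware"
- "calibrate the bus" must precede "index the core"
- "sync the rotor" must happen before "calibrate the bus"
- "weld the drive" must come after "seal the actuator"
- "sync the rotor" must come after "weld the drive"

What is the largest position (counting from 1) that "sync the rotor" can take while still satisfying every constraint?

7

Following every chain forward from "sync the rotor", the tasks that must come later are "calibrate the bus", "index the core" — 2 of them.
With 2 mandatory successors out of 9 tasks total, the latest slot for "sync the rotor" is 9−2 = 7, and it's reachable by doing all non-successors before "sync the rotor".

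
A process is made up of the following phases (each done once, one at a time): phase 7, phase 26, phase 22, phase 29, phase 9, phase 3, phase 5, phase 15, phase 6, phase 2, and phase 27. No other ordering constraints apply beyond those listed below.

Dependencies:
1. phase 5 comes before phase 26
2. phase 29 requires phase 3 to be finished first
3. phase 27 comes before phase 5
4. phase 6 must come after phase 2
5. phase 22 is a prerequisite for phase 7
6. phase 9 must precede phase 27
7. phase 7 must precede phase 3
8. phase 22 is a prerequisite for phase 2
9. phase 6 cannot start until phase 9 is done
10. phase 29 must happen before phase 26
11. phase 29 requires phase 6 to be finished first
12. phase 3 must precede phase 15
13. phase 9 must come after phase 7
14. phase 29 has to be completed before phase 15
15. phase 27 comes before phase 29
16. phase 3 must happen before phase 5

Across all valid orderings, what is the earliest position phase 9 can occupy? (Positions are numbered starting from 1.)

3

The phases that are forced before phase 9, directly or transitively, are phase 7, phase 22. That's 2 phases.
With 2 mandatory predecessors, the earliest phase 9 can sit is position 2+1 = 3, and placing just those 2 first achieves it.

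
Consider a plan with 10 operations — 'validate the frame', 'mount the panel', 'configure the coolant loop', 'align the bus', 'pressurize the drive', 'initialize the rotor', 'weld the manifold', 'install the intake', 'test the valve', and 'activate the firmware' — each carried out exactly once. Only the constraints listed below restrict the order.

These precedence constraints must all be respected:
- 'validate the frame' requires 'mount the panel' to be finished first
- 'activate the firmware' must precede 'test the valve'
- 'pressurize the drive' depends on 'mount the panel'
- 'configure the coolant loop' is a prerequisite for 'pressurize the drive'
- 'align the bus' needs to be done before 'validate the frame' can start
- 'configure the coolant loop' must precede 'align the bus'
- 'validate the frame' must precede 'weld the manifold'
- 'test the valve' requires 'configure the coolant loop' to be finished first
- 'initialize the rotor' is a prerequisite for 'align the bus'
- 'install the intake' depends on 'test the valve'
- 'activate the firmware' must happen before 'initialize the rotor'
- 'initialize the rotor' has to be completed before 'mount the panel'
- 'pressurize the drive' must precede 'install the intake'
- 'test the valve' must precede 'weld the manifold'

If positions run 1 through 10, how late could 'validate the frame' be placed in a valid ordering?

The only operation forced after 'validate the frame' (directly or by a chain) is 'weld the manifold'.
With 1 mandatory successor out of 10 operations total, the latest slot for 'validate the frame' is 10−1 = 9, and it's reachable by doing all non-successors before 'validate the frame'.

9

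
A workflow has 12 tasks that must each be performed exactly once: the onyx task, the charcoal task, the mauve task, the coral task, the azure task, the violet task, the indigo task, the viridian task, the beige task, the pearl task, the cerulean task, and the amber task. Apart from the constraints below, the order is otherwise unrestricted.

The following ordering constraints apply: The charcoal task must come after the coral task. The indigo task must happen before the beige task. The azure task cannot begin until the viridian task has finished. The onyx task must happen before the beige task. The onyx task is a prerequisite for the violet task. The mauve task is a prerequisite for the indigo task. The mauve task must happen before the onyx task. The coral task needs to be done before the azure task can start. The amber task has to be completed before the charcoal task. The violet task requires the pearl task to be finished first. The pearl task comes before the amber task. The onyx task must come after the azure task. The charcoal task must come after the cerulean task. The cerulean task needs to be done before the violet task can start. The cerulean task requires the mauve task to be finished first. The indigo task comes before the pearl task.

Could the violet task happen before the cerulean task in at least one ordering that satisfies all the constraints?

No

Following the cerulean task → the violet task, the cerulean task must precede the violet task in every valid ordering.
So no valid ordering can have the violet task before the cerulean task.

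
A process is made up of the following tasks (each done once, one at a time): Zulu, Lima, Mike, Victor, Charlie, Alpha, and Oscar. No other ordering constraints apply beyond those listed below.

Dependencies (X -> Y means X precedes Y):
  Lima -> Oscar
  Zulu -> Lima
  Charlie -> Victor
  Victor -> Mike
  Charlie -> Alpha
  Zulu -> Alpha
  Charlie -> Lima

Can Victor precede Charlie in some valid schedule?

No

There is a dependency chain Charlie → Victor, so Victor always comes after Charlie.
So no valid ordering can have Victor before Charlie.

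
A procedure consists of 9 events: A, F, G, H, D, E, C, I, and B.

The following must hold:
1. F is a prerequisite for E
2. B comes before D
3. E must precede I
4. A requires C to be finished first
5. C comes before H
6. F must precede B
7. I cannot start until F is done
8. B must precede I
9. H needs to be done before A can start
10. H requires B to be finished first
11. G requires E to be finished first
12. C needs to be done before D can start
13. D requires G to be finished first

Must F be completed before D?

Yes

Following the dependencies: F → B → D.
So F must precede D in any valid ordering.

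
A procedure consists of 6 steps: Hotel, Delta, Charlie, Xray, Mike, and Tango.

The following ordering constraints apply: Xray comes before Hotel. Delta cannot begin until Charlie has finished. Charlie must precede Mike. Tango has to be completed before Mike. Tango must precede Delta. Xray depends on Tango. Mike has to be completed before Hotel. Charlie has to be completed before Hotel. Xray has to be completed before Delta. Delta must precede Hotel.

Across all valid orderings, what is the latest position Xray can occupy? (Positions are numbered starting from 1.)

The steps that are forced after Xray, directly or by a chain of constraints, are Hotel, Delta. That's 2 steps.
With 2 mandatory successors out of 6 steps total, the latest slot for Xray is 6−2 = 4, and it's reachable by doing all non-successors before Xray.

4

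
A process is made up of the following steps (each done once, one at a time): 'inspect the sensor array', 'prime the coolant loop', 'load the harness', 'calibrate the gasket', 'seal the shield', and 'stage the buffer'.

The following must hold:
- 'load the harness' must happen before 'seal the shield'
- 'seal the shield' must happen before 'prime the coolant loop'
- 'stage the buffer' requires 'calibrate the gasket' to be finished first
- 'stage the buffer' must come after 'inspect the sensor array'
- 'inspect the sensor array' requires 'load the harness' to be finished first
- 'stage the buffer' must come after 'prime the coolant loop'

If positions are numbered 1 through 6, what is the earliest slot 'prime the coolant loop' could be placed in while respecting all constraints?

3

Every step that must precede 'prime the coolant loop' has to come before it. Tracing all chains that end at 'prime the coolant loop', those steps are: 'load the harness', 'seal the shield' — 2 in total.
With 2 mandatory predecessors, the earliest 'prime the coolant loop' can sit is position 2+1 = 3, and placing just those 2 first achieves it.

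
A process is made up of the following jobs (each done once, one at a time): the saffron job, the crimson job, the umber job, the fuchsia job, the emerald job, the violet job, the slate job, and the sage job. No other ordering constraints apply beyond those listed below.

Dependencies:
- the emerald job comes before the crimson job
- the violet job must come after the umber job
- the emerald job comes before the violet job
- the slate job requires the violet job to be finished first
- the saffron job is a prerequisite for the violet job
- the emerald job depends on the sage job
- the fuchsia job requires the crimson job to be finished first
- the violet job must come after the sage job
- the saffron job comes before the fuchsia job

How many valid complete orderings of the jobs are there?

3 jobs have no prerequisites (the saffron job, the umber job, the sage job), so any of them could come first.
Systematically extending each partial ordering one job at a time and counting, there are 100 complete orderings.

100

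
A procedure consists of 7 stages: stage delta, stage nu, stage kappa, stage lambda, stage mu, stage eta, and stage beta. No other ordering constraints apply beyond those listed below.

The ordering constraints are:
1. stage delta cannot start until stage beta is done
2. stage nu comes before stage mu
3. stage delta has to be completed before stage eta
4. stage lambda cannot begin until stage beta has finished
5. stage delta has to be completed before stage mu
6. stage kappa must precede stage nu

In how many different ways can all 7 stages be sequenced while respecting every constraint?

The stages with no prerequisites are stage kappa, stage beta; any of them can be placed first.
Systematically extending each partial ordering one stage at a time and counting, there are 87 complete orderings.

87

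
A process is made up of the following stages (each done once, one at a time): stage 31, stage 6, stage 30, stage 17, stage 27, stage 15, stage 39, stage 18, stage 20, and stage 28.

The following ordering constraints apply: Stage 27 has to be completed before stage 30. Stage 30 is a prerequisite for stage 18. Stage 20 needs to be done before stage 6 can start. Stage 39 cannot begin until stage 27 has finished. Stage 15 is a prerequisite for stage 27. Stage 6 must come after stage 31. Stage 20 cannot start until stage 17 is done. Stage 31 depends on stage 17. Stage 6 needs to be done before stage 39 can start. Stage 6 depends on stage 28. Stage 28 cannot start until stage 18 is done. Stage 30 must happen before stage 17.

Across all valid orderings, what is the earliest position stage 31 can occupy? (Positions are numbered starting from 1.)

5

Working backwards through the constraints from stage 31, its full set of required predecessors is stage 30, stage 17, stage 27, stage 15 — 4 of them.
With 4 mandatory predecessors, the earliest stage 31 can sit is position 4+1 = 5, and placing just those 4 first achieves it.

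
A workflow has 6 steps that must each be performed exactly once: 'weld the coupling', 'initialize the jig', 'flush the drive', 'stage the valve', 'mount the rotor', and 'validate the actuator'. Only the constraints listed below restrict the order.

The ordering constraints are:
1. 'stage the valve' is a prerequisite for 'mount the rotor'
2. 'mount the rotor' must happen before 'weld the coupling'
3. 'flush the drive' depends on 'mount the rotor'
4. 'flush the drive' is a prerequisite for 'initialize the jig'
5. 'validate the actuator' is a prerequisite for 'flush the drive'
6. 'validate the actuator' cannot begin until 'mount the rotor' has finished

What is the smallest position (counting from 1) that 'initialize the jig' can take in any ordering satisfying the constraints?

Every step that must precede 'initialize the jig' has to come before it. Tracing all chains that end at 'initialize the jig', those steps are: 'flush the drive', 'stage the valve', 'mount the rotor', 'validate the actuator' — 4 in total.
With 4 mandatory predecessors, the earliest 'initialize the jig' can sit is position 4+1 = 5, and placing just those 4 first achieves it.

5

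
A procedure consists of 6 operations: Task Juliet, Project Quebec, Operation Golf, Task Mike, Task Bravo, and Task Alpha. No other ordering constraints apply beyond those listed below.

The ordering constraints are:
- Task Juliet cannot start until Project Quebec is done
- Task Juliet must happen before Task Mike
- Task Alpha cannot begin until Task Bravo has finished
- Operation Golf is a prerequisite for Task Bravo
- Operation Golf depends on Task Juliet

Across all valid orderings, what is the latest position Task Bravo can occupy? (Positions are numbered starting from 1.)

5

The only operation forced after Task Bravo (directly or by a chain) is Task Alpha.
So at least 1 operation follows Task Bravo, putting Task Bravo no later than position 5. That position is achievable by scheduling everything else first.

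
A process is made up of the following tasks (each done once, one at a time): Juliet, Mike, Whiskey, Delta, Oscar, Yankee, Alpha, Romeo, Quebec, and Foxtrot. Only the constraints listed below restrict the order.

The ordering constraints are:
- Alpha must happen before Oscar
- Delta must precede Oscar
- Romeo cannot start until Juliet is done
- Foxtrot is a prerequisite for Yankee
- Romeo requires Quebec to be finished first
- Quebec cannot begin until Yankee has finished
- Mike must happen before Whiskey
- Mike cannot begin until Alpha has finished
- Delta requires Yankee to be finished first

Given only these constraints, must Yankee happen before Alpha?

No chain of constraints connects Yankee to Alpha in either direction.
A valid ordering placing Alpha before Yankee exists, so the answer is no.

No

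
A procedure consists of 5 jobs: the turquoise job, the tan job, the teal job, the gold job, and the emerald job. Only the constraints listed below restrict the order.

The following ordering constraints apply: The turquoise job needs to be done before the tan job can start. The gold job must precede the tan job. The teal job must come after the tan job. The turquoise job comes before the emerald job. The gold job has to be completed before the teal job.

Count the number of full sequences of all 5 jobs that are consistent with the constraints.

The jobs with no prerequisites are the turquoise job, the gold job; any of them can be placed first.
Systematically extending each partial ordering one job at a time and counting, there are 7 complete orderings.

7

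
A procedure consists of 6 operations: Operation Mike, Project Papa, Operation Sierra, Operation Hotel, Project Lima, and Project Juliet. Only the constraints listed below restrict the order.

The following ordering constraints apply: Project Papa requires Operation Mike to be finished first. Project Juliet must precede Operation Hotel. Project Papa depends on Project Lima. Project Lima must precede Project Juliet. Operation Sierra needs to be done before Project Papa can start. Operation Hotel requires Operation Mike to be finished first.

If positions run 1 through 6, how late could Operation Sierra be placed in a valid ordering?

5

Following the constraints forward from Operation Sierra, its only required successor is Project Papa.
With 1 mandatory successor out of 6 operations total, the latest slot for Operation Sierra is 6−1 = 5, and it's reachable by doing all non-successors before Operation Sierra.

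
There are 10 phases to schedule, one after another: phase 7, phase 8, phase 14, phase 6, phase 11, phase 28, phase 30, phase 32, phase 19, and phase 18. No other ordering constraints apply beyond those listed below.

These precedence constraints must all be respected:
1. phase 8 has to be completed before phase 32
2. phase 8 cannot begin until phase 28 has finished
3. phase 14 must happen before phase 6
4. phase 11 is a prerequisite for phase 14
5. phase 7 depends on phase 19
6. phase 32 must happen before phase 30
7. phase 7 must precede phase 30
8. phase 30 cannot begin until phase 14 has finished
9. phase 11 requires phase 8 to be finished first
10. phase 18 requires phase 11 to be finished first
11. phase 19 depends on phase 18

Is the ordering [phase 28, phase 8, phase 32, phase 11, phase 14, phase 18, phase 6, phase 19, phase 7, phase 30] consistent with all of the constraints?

Yes

Every stated constraint is respected: phase 32 sits at position 3, ahead of phase 30 at position 10, and each of the other listed pairs likewise has the predecessor earlier in the sequence.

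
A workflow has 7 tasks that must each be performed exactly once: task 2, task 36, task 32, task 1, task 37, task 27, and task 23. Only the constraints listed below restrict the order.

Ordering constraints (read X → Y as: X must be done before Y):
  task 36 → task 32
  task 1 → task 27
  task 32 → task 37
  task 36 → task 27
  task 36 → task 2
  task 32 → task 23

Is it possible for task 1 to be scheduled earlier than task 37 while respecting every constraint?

The constraints leave task 1 and task 37 unordered relative to each other; nothing requires task 37 earlier.
So a valid ordering placing task 1 earlier than task 37 exists.

Yes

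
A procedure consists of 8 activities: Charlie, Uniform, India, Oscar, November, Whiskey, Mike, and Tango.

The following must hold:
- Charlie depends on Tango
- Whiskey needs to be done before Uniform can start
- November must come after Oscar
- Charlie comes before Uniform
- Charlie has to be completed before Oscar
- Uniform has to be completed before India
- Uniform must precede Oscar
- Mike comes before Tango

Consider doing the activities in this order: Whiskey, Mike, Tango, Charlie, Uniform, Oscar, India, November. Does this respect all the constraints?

Yes

Checking each listed constraint against this order: for instance, Whiskey is in position 1 and Uniform in position 5, so that constraint holds — and the remaining constraints check out the same way.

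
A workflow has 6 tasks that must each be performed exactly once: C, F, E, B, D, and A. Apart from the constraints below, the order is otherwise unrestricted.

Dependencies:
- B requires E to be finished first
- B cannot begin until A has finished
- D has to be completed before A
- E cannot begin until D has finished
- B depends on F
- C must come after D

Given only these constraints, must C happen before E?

No

Nothing in the constraints links C and E; they are unordered relative to each other.
So C can come before E or after — it is not forced.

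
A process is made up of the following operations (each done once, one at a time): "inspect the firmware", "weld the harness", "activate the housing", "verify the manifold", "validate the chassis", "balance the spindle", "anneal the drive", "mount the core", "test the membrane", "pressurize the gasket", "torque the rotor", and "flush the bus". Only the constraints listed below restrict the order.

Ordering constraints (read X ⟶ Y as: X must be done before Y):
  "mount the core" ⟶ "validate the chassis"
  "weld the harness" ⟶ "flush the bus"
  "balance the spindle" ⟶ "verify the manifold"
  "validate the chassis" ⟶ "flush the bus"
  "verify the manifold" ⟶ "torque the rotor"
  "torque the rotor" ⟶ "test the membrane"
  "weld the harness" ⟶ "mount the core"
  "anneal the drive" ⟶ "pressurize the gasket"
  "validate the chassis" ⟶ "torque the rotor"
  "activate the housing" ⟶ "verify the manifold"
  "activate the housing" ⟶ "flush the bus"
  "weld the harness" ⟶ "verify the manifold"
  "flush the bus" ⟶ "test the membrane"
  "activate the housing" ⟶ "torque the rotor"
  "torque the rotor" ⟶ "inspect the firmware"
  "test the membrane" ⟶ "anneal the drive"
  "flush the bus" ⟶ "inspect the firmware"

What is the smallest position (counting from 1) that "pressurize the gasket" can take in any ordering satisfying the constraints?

11

Working backwards through the constraints from "pressurize the gasket", its full set of required predecessors is "weld the harness", "activate the housing", "verify the manifold", "validate the chassis", "balance the spindle", "anneal the drive", "mount the core", "test the membrane", "torque the rotor", "flush the bus" — 10 of them.
So at minimum 10 operations come before "pressurize the gasket", putting "pressurize the gasket" no earlier than position 11. That position is achievable by scheduling exactly those predecessors first.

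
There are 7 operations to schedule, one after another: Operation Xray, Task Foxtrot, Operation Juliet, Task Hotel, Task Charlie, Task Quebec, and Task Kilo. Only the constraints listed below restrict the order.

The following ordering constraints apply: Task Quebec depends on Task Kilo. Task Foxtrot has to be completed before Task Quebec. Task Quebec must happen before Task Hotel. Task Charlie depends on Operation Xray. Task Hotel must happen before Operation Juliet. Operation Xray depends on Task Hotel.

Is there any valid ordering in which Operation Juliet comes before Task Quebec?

Following Task Quebec → Task Hotel → Operation Juliet, Task Quebec must precede Operation Juliet in every valid ordering.
Hence Operation Juliet can never be scheduled before Task Quebec.

No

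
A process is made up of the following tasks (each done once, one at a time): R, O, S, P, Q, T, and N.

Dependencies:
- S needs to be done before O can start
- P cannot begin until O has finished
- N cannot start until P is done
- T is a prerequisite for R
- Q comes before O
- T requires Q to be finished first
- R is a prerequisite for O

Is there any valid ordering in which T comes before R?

Yes

Every valid ordering already has T before R (the constraints require it), so in particular at least one does.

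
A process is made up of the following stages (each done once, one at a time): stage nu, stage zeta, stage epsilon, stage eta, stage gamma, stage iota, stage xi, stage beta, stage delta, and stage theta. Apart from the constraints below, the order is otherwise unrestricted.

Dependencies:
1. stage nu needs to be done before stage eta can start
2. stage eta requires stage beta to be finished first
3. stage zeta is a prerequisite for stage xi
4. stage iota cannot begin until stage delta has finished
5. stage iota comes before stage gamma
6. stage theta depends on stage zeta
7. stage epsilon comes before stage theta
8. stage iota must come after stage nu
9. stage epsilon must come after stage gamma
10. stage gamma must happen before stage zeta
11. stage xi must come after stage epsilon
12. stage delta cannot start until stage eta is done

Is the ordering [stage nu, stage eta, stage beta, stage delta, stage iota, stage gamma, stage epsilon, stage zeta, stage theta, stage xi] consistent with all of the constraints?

In the proposed order, stage eta appears before stage beta.
That contradicts the constraint that stage beta must precede stage eta.

No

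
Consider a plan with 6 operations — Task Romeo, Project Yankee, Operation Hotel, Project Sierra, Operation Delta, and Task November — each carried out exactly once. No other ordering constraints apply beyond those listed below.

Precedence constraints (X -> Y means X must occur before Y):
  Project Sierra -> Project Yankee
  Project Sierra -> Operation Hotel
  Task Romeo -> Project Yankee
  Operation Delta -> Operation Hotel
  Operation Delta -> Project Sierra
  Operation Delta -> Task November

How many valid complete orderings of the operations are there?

33

The operations with no prerequisites are Task Romeo, Operation Delta; any of them can be placed first.
Systematically extending each partial ordering one operation at a time and counting, there are 33 complete orderings.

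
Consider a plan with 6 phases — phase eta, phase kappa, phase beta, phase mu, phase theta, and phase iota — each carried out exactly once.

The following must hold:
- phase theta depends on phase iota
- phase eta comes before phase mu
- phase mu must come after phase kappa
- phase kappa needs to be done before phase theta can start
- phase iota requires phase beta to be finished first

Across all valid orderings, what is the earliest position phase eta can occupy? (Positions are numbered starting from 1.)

1

Nothing is required before phase eta; it can be the very first phase.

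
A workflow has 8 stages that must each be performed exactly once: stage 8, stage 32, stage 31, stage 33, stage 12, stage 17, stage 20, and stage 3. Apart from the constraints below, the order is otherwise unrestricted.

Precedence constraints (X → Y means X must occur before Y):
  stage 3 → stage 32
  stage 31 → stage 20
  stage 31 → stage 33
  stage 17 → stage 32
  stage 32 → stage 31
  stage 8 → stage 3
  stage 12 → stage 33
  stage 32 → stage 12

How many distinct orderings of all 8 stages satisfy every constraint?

The stages with no prerequisites are stage 8, stage 17; any of them can be placed first.
Enumerating by repeatedly choosing an available stage (one whose prerequisites are all placed) gives 15 distinct complete orderings.

15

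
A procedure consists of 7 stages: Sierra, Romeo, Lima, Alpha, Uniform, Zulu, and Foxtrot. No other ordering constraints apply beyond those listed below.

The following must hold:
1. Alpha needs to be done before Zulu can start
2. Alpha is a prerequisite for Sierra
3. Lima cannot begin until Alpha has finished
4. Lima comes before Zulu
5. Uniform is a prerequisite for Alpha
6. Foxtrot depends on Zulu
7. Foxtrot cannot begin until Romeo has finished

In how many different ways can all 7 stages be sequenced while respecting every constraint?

23

The stages with no prerequisites are Romeo, Uniform; any of them can be placed first.
Counting all ways to extend the partial order to a total order gives 23.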